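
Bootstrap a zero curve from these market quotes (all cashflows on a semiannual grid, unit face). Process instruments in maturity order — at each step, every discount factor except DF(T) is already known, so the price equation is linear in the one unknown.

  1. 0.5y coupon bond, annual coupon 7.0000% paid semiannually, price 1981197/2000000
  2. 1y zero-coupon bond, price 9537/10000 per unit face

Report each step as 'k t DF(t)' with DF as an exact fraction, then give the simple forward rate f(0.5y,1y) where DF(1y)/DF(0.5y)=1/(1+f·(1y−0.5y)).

1 1/2 9571/10000
2 1 9537/10000
f(0.5y,1y) = ((9571/10000)/(9537/10000) − 1)/(1/2) = 4/561 ≈ 0.7130%

step 1 [0.5y] bond c/2=7/200: DF=(1981197/2000000 − 7/200·(0))/(1+7/200) = 9571/10000 ≈ 0.957100
step 2 [1y] zero: DF = P = 9537/10000 ≈ 0.953700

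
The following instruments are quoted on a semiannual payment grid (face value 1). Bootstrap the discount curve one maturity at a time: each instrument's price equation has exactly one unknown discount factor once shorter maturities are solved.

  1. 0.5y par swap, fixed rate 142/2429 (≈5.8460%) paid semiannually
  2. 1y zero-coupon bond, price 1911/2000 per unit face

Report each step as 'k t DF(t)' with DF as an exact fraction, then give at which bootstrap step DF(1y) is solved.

1 1/2 2429/2500
2 1 1911/2000
DF(1y) is solved at step 2

step 1 [0.5y] swap r/2=71/2429: DF=(1 − 71/2429·(0))/(1+71/2429) = 2429/2500 ≈ 0.971600
step 2 [1y] zero: DF = P = 1911/2000 ≈ 0.955500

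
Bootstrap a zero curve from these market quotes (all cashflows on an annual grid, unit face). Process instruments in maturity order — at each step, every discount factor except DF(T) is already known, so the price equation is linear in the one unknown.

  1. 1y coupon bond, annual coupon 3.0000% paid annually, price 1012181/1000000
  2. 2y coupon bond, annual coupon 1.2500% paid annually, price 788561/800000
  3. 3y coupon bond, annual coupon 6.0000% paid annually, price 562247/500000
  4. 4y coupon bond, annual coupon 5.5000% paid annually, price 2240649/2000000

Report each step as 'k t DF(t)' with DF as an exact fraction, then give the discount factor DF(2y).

1 1 9827/10000
2 2 4807/5000
3 3 2377/2500
4 4 911/1000
DF(2y) = 4807/5000 ≈ 0.961400

step 1 [1y] bond c/1=3/100: DF=(1012181/1000000 − 3/100·(0))/(1+3/100) = 9827/10000 ≈ 0.982700
step 2 [2y] bond c/1=1/80: DF=(788561/800000 − 1/80·(0.982700))/(1+1/80) = 4807/5000 ≈ 0.961400
step 3 [3y] bond c/1=3/50: DF=(562247/500000 − 3/50·(0.982700+0.961400))/(1+3/50) = 2377/2500 ≈ 0.950800
step 4 [4y] bond c/1=11/200: DF=(2240649/2000000 − 11/200·(0.982700+0.961400+0.950800))/(1+11/200) = 911/1000 ≈ 0.911000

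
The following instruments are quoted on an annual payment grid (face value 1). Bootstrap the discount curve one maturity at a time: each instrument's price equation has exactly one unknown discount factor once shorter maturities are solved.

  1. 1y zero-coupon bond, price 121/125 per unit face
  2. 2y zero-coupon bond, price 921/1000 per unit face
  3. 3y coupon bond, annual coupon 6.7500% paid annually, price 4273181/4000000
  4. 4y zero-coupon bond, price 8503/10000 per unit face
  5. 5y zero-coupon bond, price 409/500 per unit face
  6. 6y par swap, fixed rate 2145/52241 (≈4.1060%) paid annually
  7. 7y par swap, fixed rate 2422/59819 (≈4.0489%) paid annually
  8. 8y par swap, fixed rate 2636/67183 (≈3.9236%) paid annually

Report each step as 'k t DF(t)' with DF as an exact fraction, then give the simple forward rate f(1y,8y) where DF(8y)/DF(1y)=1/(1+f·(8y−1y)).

step 1 [1y] zero: DF = P = 121/125 ≈ 0.968000
step 2 [2y] zero: DF = P = 921/1000 ≈ 0.921000
step 3 [3y] bond c/1=27/400: DF=(4273181/4000000 − 27/400·(0.968000+0.921000))/(1+27/400) = 8813/10000 ≈ 0.881300
step 4 [4y] zero: DF = P = 8503/10000 ≈ 0.850300
step 5 [5y] zero: DF = P = 409/500 ≈ 0.818000
step 6 [6y] swap r/1=2145/52241: DF=(1 − 2145/52241·(0.968000+0.921000+0.881300+0.850300+0.818000))/(1+2145/52241) = 1571/2000 ≈ 0.785500
step 7 [7y] swap r/1=2422/59819: DF=(1 − 2422/59819·(0.968000+0.921000+0.881300+0.850300+0.818000+0.785500))/(1+2422/59819) = 3789/5000 ≈ 0.757800
step 8 [8y] swap r/1=2636/67183: DF=(1 − 2636/67183·(0.968000+0.921000+0.881300+0.850300+0.818000+0.785500+0.757800))/(1+2636/67183) = 1841/2500 ≈ 0.736400

1 1 121/125
2 2 921/1000
3 3 8813/10000
4 4 8503/10000
5 5 409/500
6 6 1571/2000
7 7 3789/5000
8 8 1841/2500
f(1y,8y) = ((121/125)/(1841/2500) − 1)/(7) = 579/12887 ≈ 4.4929%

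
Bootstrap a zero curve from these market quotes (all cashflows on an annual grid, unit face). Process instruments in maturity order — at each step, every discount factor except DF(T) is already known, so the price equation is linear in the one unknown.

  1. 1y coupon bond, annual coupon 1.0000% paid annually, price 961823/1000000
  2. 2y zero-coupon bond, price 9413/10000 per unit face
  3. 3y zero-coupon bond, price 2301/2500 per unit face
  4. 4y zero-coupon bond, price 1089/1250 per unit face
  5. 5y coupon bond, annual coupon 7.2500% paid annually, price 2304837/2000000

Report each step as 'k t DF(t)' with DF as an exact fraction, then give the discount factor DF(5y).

step 1 [1y] bond c/1=1/100: DF=(961823/1000000 − 1/100·(0))/(1+1/100) = 9523/10000 ≈ 0.952300
step 2 [2y] zero: DF = P = 9413/10000 ≈ 0.941300
step 3 [3y] zero: DF = P = 2301/2500 ≈ 0.920400
step 4 [4y] zero: DF = P = 1089/1250 ≈ 0.871200
step 5 [5y] bond c/1=29/400: DF=(2304837/2000000 − 29/400·(0.952300+0.941300+0.920400+0.871200))/(1+29/400) = 4127/5000 ≈ 0.825400

1 1 9523/10000
2 2 9413/10000
3 3 2301/2500
4 4 1089/1250
5 5 4127/5000
DF(5y) = 4127/5000 ≈ 0.825400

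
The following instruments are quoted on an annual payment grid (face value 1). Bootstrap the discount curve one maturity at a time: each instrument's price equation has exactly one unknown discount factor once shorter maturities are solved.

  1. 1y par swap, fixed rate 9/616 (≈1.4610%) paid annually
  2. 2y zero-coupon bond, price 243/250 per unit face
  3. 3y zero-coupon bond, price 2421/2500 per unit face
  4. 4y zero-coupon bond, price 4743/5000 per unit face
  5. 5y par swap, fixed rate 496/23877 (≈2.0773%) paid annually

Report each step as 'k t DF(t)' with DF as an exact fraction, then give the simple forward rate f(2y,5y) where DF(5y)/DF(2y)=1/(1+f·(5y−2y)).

1 1 616/625
2 2 243/250
3 3 2421/2500
4 4 4743/5000
5 5 563/625
f(2y,5y) = ((243/250)/(563/625) − 1)/(3) = 89/3378 ≈ 2.6347%

step 1 [1y] swap r/1=9/616: DF=(1 − 9/616·(0))/(1+9/616) = 616/625 ≈ 0.985600
step 2 [2y] zero: DF = P = 243/250 ≈ 0.972000
step 3 [3y] zero: DF = P = 2421/2500 ≈ 0.968400
step 4 [4y] zero: DF = P = 4743/5000 ≈ 0.948600
step 5 [5y] swap r/1=496/23877: DF=(1 − 496/23877·(0.985600+0.972000+0.968400+0.948600))/(1+496/23877) = 563/625 ≈ 0.900800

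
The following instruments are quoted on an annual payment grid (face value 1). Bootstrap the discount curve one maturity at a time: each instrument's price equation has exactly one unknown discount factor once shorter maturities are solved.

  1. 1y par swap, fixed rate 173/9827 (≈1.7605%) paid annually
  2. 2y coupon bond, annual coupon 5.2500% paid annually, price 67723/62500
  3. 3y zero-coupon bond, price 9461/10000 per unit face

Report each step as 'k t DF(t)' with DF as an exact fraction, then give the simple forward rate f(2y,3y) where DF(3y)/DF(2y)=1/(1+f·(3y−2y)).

1 1 9827/10000
2 2 1961/2000
3 3 9461/10000
f(2y,3y) = ((1961/2000)/(9461/10000) − 1)/(1) = 344/9461 ≈ 3.6360%

step 1 [1y] swap r/1=173/9827: DF=(1 − 173/9827·(0))/(1+173/9827) = 9827/10000 ≈ 0.982700
step 2 [2y] bond c/1=21/400: DF=(67723/62500 − 21/400·(0.982700))/(1+21/400) = 1961/2000 ≈ 0.980500
step 3 [3y] zero: DF = P = 9461/10000 ≈ 0.946100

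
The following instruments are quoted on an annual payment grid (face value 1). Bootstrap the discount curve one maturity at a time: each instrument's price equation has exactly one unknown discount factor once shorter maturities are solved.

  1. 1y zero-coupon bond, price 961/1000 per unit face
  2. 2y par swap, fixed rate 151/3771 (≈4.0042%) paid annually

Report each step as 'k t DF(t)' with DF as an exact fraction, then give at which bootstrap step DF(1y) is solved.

step 1 [1y] zero: DF = P = 961/1000 ≈ 0.961000
step 2 [2y] swap r/1=151/3771: DF=(1 − 151/3771·(0.961000))/(1+151/3771) = 1849/2000 ≈ 0.924500

1 1 961/1000
2 2 1849/2000
DF(1y) is solved at step 1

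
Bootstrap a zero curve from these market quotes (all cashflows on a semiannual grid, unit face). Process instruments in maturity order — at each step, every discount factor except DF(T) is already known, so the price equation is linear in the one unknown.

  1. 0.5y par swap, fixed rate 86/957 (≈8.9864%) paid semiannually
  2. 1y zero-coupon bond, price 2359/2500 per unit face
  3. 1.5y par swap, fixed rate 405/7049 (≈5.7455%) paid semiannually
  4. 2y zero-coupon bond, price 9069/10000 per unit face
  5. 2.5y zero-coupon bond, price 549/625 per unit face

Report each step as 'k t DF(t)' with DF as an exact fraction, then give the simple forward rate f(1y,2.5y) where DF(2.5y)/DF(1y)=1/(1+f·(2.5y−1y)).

step 1 [0.5y] swap r/2=43/957: DF=(1 − 43/957·(0))/(1+43/957) = 957/1000 ≈ 0.957000
step 2 [1y] zero: DF = P = 2359/2500 ≈ 0.943600
step 3 [1.5y] swap r/2=405/14098: DF=(1 − 405/14098·(0.957000+0.943600))/(1+405/14098) = 919/1000 ≈ 0.919000
step 4 [2y] zero: DF = P = 9069/10000 ≈ 0.906900
step 5 [2.5y] zero: DF = P = 549/625 ≈ 0.878400

1 1/2 957/1000
2 1 2359/2500
3 3/2 919/1000
4 2 9069/10000
5 5/2 549/625
f(1y,2.5y) = ((2359/2500)/(549/625) − 1)/(3/2) = 163/3294 ≈ 4.9484%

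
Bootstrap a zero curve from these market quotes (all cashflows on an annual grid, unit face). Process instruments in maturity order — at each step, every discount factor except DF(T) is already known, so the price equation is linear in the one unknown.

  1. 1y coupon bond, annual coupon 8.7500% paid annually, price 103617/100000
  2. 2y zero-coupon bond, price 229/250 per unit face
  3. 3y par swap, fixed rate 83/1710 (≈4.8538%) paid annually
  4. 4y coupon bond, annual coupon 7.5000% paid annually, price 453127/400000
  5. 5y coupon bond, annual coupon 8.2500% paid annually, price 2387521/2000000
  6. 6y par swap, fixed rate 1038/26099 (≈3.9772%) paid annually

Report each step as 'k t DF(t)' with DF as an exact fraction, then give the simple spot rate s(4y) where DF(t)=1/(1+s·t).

step 1 [1y] bond c/1=7/80: DF=(103617/100000 − 7/80·(0))/(1+7/80) = 1191/1250 ≈ 0.952800
step 2 [2y] zero: DF = P = 229/250 ≈ 0.916000
step 3 [3y] swap r/1=83/1710: DF=(1 − 83/1710·(0.952800+0.916000))/(1+83/1710) = 542/625 ≈ 0.867200
step 4 [4y] bond c/1=3/40: DF=(453127/400000 − 3/40·(0.952800+0.916000+0.867200))/(1+3/40) = 8629/10000 ≈ 0.862900
step 5 [5y] bond c/1=33/400: DF=(2387521/2000000 − 33/400·(0.952800+0.916000+0.867200+0.862900))/(1+33/400) = 1657/2000 ≈ 0.828500
step 6 [6y] swap r/1=1038/26099: DF=(1 − 1038/26099·(0.952800+0.916000+0.867200+0.862900+0.828500))/(1+1038/26099) = 1981/2500 ≈ 0.792400

1 1 1191/1250
2 2 229/250
3 3 542/625
4 4 8629/10000
5 5 1657/2000
6 6 1981/2500
s(4y) = (1/(8629/10000) − 1)/(4) = 1371/34516 ≈ 3.9721%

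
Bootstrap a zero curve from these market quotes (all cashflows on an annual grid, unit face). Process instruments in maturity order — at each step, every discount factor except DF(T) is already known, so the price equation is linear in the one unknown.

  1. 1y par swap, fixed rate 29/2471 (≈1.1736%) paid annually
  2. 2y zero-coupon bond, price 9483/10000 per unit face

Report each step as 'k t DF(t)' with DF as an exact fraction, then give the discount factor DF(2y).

1 1 2471/2500
2 2 9483/10000
DF(2y) = 9483/10000 ≈ 0.948300

step 1 [1y] swap r/1=29/2471: DF=(1 − 29/2471·(0))/(1+29/2471) = 2471/2500 ≈ 0.988400
step 2 [2y] zero: DF = P = 9483/10000 ≈ 0.948300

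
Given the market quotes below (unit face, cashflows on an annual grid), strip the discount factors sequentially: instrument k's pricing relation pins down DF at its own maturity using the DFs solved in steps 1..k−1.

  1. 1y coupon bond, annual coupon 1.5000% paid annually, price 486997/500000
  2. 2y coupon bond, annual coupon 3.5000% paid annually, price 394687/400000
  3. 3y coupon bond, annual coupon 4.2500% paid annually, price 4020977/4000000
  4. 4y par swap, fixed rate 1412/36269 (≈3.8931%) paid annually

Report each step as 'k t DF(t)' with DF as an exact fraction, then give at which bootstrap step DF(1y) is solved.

1 1 2399/2500
2 2 9209/10000
3 3 2219/2500
4 4 2147/2500
DF(1y) is solved at step 1

step 1 [1y] bond c/1=3/200: DF=(486997/500000 − 3/200·(0))/(1+3/200) = 2399/2500 ≈ 0.959600
step 2 [2y] bond c/1=7/200: DF=(394687/400000 − 7/200·(0.959600))/(1+7/200) = 9209/10000 ≈ 0.920900
step 3 [3y] bond c/1=17/400: DF=(4020977/4000000 − 17/400·(0.959600+0.920900))/(1+17/400) = 2219/2500 ≈ 0.887600
step 4 [4y] swap r/1=1412/36269: DF=(1 − 1412/36269·(0.959600+0.920900+0.887600))/(1+1412/36269) = 2147/2500 ≈ 0.858800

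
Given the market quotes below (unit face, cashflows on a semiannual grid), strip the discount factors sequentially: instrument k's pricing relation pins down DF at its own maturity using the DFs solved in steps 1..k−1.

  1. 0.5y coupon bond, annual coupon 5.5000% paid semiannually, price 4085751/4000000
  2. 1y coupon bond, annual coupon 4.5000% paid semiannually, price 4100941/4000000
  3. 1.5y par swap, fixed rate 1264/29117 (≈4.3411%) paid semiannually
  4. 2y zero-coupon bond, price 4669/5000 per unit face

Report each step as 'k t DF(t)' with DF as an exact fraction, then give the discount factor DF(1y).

step 1 [0.5y] bond c/2=11/400: DF=(4085751/4000000 − 11/400·(0))/(1+11/400) = 9941/10000 ≈ 0.994100
step 2 [1y] bond c/2=9/400: DF=(4100941/4000000 − 9/400·(0.994100))/(1+9/400) = 613/625 ≈ 0.980800
step 3 [1.5y] swap r/2=632/29117: DF=(1 − 632/29117·(0.994100+0.980800))/(1+632/29117) = 1171/1250 ≈ 0.936800
step 4 [2y] zero: DF = P = 4669/5000 ≈ 0.933800

1 1/2 9941/10000
2 1 613/625
3 3/2 1171/1250
4 2 4669/5000
DF(1y) = 613/625 ≈ 0.980800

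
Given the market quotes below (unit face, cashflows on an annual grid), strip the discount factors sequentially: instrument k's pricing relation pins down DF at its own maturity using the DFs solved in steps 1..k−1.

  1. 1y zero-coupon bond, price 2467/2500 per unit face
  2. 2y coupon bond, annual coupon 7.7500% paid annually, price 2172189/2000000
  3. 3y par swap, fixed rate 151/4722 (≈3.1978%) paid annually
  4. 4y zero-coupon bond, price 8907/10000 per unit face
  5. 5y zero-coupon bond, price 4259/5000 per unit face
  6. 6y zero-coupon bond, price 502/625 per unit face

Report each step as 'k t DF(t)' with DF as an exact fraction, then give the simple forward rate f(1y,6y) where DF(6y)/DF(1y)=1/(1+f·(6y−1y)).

1 1 2467/2500
2 2 937/1000
3 3 4547/5000
4 4 8907/10000
5 5 4259/5000
6 6 502/625
f(1y,6y) = ((2467/2500)/(502/625) − 1)/(5) = 459/10040 ≈ 4.5717%

step 1 [1y] zero: DF = P = 2467/2500 ≈ 0.986800
step 2 [2y] bond c/1=31/400: DF=(2172189/2000000 − 31/400·(0.986800))/(1+31/400) = 937/1000 ≈ 0.937000
step 3 [3y] swap r/1=151/4722: DF=(1 − 151/4722·(0.986800+0.937000))/(1+151/4722) = 4547/5000 ≈ 0.909400
step 4 [4y] zero: DF = P = 8907/10000 ≈ 0.890700
step 5 [5y] zero: DF = P = 4259/5000 ≈ 0.851800
step 6 [6y] zero: DF = P = 502/625 ≈ 0.803200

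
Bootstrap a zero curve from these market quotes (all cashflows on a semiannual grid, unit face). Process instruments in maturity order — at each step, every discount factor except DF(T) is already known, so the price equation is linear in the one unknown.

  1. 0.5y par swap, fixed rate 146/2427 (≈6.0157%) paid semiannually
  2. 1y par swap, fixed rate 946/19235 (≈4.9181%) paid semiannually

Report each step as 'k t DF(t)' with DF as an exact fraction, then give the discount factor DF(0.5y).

1 1/2 2427/2500
2 1 9527/10000
DF(0.5y) = 2427/2500 ≈ 0.970800

step 1 [0.5y] swap r/2=73/2427: DF=(1 − 73/2427·(0))/(1+73/2427) = 2427/2500 ≈ 0.970800
step 2 [1y] swap r/2=473/19235: DF=(1 − 473/19235·(0.970800))/(1+473/19235) = 9527/10000 ≈ 0.952700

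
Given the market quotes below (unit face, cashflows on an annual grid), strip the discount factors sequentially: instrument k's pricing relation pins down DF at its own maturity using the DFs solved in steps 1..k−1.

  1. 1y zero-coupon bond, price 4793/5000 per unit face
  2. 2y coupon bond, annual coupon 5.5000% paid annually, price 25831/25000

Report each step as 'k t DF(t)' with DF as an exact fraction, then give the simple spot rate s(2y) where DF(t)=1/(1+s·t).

1 1 4793/5000
2 2 4647/5000
s(2y) = (1/(4647/5000) − 1)/(2) = 353/9294 ≈ 3.7981%

step 1 [1y] zero: DF = P = 4793/5000 ≈ 0.958600
step 2 [2y] bond c/1=11/200: DF=(25831/25000 − 11/200·(0.958600))/(1+11/200) = 4647/5000 ≈ 0.929400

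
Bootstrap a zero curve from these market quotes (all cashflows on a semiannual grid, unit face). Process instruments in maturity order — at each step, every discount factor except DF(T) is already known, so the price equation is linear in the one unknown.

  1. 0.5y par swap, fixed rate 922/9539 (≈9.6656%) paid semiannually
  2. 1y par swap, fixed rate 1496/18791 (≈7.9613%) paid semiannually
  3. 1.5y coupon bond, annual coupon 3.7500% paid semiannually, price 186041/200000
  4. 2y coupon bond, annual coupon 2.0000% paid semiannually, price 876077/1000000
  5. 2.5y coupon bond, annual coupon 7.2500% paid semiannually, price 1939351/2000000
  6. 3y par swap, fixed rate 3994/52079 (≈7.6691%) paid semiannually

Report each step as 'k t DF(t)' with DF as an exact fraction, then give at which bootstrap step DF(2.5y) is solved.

step 1 [0.5y] swap r/2=461/9539: DF=(1 − 461/9539·(0))/(1+461/9539) = 9539/10000 ≈ 0.953900
step 2 [1y] swap r/2=748/18791: DF=(1 − 748/18791·(0.953900))/(1+748/18791) = 2313/2500 ≈ 0.925200
step 3 [1.5y] bond c/2=3/160: DF=(186041/200000 − 3/160·(0.953900+0.925200))/(1+3/160) = 1757/2000 ≈ 0.878500
step 4 [2y] bond c/2=1/100: DF=(876077/1000000 − 1/100·(0.953900+0.925200+0.878500))/(1+1/100) = 8401/10000 ≈ 0.840100
step 5 [2.5y] bond c/2=29/800: DF=(1939351/2000000 − 29/800·(0.953900+0.925200+0.878500+0.840100))/(1+29/800) = 8099/10000 ≈ 0.809900
step 6 [3y] swap r/2=1997/52079: DF=(1 − 1997/52079·(0.953900+0.925200+0.878500+0.840100+0.809900))/(1+1997/52079) = 8003/10000 ≈ 0.800300

1 1/2 9539/10000
2 1 2313/2500
3 3/2 1757/2000
4 2 8401/10000
5 5/2 8099/10000
6 3 8003/10000
DF(2.5y) is solved at step 5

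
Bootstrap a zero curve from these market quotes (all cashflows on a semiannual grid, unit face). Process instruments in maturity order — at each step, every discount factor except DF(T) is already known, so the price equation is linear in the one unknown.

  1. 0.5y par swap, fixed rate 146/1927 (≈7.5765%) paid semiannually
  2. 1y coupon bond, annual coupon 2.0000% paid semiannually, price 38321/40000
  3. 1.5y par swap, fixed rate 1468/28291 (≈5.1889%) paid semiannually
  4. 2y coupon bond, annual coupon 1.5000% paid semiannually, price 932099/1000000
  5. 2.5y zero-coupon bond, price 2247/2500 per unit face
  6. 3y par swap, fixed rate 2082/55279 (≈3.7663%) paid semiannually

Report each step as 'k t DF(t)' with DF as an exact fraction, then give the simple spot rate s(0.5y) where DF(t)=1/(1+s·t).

step 1 [0.5y] swap r/2=73/1927: DF=(1 − 73/1927·(0))/(1+73/1927) = 1927/2000 ≈ 0.963500
step 2 [1y] bond c/2=1/100: DF=(38321/40000 − 1/100·(0.963500))/(1+1/100) = 939/1000 ≈ 0.939000
step 3 [1.5y] swap r/2=734/28291: DF=(1 − 734/28291·(0.963500+0.939000))/(1+734/28291) = 4633/5000 ≈ 0.926600
step 4 [2y] bond c/2=3/400: DF=(932099/1000000 − 3/400·(0.963500+0.939000+0.926600))/(1+3/400) = 9041/10000 ≈ 0.904100
step 5 [2.5y] zero: DF = P = 2247/2500 ≈ 0.898800
step 6 [3y] swap r/2=1041/55279: DF=(1 − 1041/55279·(0.963500+0.939000+0.926600+0.904100+0.898800))/(1+1041/55279) = 8959/10000 ≈ 0.895900

1 1/2 1927/2000
2 1 939/1000
3 3/2 4633/5000
4 2 9041/10000
5 5/2 2247/2500
6 3 8959/10000
s(0.5y) = (1/(1927/2000) − 1)/(1/2) = 146/1927 ≈ 7.5765%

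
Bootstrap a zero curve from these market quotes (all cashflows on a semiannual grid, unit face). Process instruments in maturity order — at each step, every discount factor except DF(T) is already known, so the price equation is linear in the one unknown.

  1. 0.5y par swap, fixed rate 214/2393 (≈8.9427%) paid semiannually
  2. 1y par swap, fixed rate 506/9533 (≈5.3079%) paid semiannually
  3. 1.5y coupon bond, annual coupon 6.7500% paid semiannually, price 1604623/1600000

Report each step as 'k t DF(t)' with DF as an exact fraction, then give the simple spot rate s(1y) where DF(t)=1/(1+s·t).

step 1 [0.5y] swap r/2=107/2393: DF=(1 − 107/2393·(0))/(1+107/2393) = 2393/2500 ≈ 0.957200
step 2 [1y] swap r/2=253/9533: DF=(1 − 253/9533·(0.957200))/(1+253/9533) = 4747/5000 ≈ 0.949400
step 3 [1.5y] bond c/2=27/800: DF=(1604623/1600000 − 27/800·(0.957200+0.949400))/(1+27/800) = 9079/10000 ≈ 0.907900

1 1/2 2393/2500
2 1 4747/5000
3 3/2 9079/10000
s(1y) = (1/(4747/5000) − 1)/(1) = 253/4747 ≈ 5.3297%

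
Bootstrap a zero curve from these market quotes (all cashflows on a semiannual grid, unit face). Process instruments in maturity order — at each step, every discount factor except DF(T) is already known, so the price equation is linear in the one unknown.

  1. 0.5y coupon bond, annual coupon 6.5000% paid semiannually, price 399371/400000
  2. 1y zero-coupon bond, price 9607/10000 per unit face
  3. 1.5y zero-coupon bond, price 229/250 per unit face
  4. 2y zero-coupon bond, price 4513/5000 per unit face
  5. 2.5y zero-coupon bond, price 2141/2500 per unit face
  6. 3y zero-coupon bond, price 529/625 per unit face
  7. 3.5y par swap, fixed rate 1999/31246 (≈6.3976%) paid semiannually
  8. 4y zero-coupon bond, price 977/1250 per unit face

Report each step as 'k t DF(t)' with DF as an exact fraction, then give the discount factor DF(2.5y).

step 1 [0.5y] bond c/2=13/400: DF=(399371/400000 − 13/400·(0))/(1+13/400) = 967/1000 ≈ 0.967000
step 2 [1y] zero: DF = P = 9607/10000 ≈ 0.960700
step 3 [1.5y] zero: DF = P = 229/250 ≈ 0.916000
step 4 [2y] zero: DF = P = 4513/5000 ≈ 0.902600
step 5 [2.5y] zero: DF = P = 2141/2500 ≈ 0.856400
step 6 [3y] zero: DF = P = 529/625 ≈ 0.846400
step 7 [3.5y] swap r/2=1999/62492: DF=(1 − 1999/62492·(0.967000+0.960700+0.916000+0.902600+0.856400+0.846400))/(1+1999/62492) = 8001/10000 ≈ 0.800100
step 8 [4y] zero: DF = P = 977/1250 ≈ 0.781600

1 1/2 967/1000
2 1 9607/10000
3 3/2 229/250
4 2 4513/5000
5 5/2 2141/2500
6 3 529/625
7 7/2 8001/10000
8 4 977/1250
DF(2.5y) = 2141/2500 ≈ 0.856400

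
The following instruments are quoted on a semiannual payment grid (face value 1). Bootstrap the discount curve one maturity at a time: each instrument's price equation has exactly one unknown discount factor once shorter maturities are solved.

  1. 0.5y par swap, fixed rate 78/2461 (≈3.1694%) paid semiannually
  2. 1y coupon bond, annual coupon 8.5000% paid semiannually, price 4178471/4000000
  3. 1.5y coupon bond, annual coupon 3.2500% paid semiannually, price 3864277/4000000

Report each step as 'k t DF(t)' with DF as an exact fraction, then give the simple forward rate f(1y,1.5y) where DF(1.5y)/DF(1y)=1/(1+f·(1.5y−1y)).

1 1/2 2461/2500
2 1 9619/10000
3 3/2 1839/2000
f(1y,1.5y) = ((9619/10000)/(1839/2000) − 1)/(1/2) = 848/9195 ≈ 9.2224%

step 1 [0.5y] swap r/2=39/2461: DF=(1 − 39/2461·(0))/(1+39/2461) = 2461/2500 ≈ 0.984400
step 2 [1y] bond c/2=17/400: DF=(4178471/4000000 − 17/400·(0.984400))/(1+17/400) = 9619/10000 ≈ 0.961900
step 3 [1.5y] bond c/2=13/800: DF=(3864277/4000000 − 13/800·(0.984400+0.961900))/(1+13/800) = 1839/2000 ≈ 0.919500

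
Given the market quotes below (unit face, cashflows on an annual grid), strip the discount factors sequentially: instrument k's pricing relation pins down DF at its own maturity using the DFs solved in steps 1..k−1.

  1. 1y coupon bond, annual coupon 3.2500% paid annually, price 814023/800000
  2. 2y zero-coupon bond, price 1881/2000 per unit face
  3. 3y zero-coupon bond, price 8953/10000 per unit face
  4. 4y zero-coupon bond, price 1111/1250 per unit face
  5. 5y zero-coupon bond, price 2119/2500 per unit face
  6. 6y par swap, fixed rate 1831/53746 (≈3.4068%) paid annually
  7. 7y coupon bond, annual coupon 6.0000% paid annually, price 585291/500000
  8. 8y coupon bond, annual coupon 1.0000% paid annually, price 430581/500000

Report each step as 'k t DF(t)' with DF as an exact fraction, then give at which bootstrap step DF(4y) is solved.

1 1 1971/2000
2 2 1881/2000
3 3 8953/10000
4 4 1111/1250
5 5 2119/2500
6 6 8169/10000
7 7 8001/10000
8 8 1583/2000
DF(4y) is solved at step 4

step 1 [1y] bond c/1=13/400: DF=(814023/800000 − 13/400·(0))/(1+13/400) = 1971/2000 ≈ 0.985500
step 2 [2y] zero: DF = P = 1881/2000 ≈ 0.940500
step 3 [3y] zero: DF = P = 8953/10000 ≈ 0.895300
step 4 [4y] zero: DF = P = 1111/1250 ≈ 0.888800
step 5 [5y] zero: DF = P = 2119/2500 ≈ 0.847600
step 6 [6y] swap r/1=1831/53746: DF=(1 − 1831/53746·(0.985500+0.940500+0.895300+0.888800+0.847600))/(1+1831/53746) = 8169/10000 ≈ 0.816900
step 7 [7y] bond c/1=3/50: DF=(585291/500000 − 3/50·(0.985500+0.940500+0.895300+0.888800+0.847600+0.816900))/(1+3/50) = 8001/10000 ≈ 0.800100
step 8 [8y] bond c/1=1/100: DF=(430581/500000 − 1/100·(0.985500+0.940500+0.895300+0.888800+0.847600+0.816900+0.800100))/(1+1/100) = 1583/2000 ≈ 0.791500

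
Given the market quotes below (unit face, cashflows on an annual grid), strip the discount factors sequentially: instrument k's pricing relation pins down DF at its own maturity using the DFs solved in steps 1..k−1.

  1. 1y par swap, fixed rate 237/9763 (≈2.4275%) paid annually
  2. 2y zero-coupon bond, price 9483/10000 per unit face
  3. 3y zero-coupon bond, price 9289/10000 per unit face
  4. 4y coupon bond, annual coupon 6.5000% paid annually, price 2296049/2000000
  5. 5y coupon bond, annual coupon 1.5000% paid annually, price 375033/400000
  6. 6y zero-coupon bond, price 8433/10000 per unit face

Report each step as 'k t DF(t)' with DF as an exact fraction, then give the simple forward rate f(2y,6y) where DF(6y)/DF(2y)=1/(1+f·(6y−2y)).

1 1 9763/10000
2 2 9483/10000
3 3 9289/10000
4 4 4519/5000
5 5 4341/5000
6 6 8433/10000
f(2y,6y) = ((9483/10000)/(8433/10000) − 1)/(4) = 175/5622 ≈ 3.1128%

step 1 [1y] swap r/1=237/9763: DF=(1 − 237/9763·(0))/(1+237/9763) = 9763/10000 ≈ 0.976300
step 2 [2y] zero: DF = P = 9483/10000 ≈ 0.948300
step 3 [3y] zero: DF = P = 9289/10000 ≈ 0.928900
step 4 [4y] bond c/1=13/200: DF=(2296049/2000000 − 13/200·(0.976300+0.948300+0.928900))/(1+13/200) = 4519/5000 ≈ 0.903800
step 5 [5y] bond c/1=3/200: DF=(375033/400000 − 3/200·(0.976300+0.948300+0.928900+0.903800))/(1+3/200) = 4341/5000 ≈ 0.868200
step 6 [6y] zero: DF = P = 8433/10000 ≈ 0.843300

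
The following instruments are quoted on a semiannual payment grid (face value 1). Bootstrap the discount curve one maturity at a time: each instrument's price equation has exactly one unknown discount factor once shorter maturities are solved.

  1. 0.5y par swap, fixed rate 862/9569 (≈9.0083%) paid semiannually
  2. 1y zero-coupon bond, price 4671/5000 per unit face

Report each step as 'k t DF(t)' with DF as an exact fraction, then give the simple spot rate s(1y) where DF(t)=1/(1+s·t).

step 1 [0.5y] swap r/2=431/9569: DF=(1 − 431/9569·(0))/(1+431/9569) = 9569/10000 ≈ 0.956900
step 2 [1y] zero: DF = P = 4671/5000 ≈ 0.934200

1 1/2 9569/10000
2 1 4671/5000
s(1y) = (1/(4671/5000) − 1)/(1) = 329/4671 ≈ 7.0435%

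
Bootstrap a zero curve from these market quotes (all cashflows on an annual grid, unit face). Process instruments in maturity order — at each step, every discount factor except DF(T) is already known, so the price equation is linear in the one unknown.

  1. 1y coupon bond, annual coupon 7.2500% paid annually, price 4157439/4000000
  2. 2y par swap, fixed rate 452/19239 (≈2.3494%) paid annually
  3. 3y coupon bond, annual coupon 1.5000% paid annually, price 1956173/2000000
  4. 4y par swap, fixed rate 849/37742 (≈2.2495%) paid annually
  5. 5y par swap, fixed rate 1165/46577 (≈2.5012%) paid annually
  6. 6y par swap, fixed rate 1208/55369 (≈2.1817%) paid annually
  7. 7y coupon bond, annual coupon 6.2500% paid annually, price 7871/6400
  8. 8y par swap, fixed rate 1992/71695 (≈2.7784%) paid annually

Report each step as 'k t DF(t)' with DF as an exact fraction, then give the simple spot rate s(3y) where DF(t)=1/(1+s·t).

1 1 9691/10000
2 2 2387/2500
3 3 1169/1250
4 4 9151/10000
5 5 1767/2000
6 6 1099/1250
7 7 4159/5000
8 8 1001/1250
s(3y) = (1/(1169/1250) − 1)/(3) = 27/1169 ≈ 2.3097%

step 1 [1y] bond c/1=29/400: DF=(4157439/4000000 − 29/400·(0))/(1+29/400) = 9691/10000 ≈ 0.969100
step 2 [2y] swap r/1=452/19239: DF=(1 − 452/19239·(0.969100))/(1+452/19239) = 2387/2500 ≈ 0.954800
step 3 [3y] bond c/1=3/200: DF=(1956173/2000000 − 3/200·(0.969100+0.954800))/(1+3/200) = 1169/1250 ≈ 0.935200
step 4 [4y] swap r/1=849/37742: DF=(1 − 849/37742·(0.969100+0.954800+0.935200))/(1+849/37742) = 9151/10000 ≈ 0.915100
step 5 [5y] swap r/1=1165/46577: DF=(1 − 1165/46577·(0.969100+0.954800+0.935200+0.915100))/(1+1165/46577) = 1767/2000 ≈ 0.883500
step 6 [6y] swap r/1=1208/55369: DF=(1 − 1208/55369·(0.969100+0.954800+0.935200+0.915100+0.883500))/(1+1208/55369) = 1099/1250 ≈ 0.879200
step 7 [7y] bond c/1=1/16: DF=(7871/6400 − 1/16·(0.969100+0.954800+0.935200+0.915100+0.883500+0.879200))/(1+1/16) = 4159/5000 ≈ 0.831800
step 8 [8y] swap r/1=1992/71695: DF=(1 − 1992/71695·(0.969100+0.954800+0.935200+0.915100+0.883500+0.879200+0.831800))/(1+1992/71695) = 1001/1250 ≈ 0.800800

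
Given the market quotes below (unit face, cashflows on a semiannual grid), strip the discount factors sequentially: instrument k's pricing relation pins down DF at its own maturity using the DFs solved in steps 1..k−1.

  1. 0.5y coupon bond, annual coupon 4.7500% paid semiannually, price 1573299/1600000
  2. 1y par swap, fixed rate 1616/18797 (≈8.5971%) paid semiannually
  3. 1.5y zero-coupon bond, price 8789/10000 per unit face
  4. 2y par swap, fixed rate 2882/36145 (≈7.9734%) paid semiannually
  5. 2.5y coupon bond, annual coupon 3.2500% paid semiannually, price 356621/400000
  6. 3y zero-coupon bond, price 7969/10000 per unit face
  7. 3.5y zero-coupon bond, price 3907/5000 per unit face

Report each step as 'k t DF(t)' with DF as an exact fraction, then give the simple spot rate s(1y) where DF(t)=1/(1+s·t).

step 1 [0.5y] bond c/2=19/800: DF=(1573299/1600000 − 19/800·(0))/(1+19/800) = 1921/2000 ≈ 0.960500
step 2 [1y] swap r/2=808/18797: DF=(1 − 808/18797·(0.960500))/(1+808/18797) = 1149/1250 ≈ 0.919200
step 3 [1.5y] zero: DF = P = 8789/10000 ≈ 0.878900
step 4 [2y] swap r/2=1441/36145: DF=(1 − 1441/36145·(0.960500+0.919200+0.878900))/(1+1441/36145) = 8559/10000 ≈ 0.855900
step 5 [2.5y] bond c/2=13/800: DF=(356621/400000 − 13/800·(0.960500+0.919200+0.878900+0.855900))/(1+13/800) = 1639/2000 ≈ 0.819500
step 6 [3y] zero: DF = P = 7969/10000 ≈ 0.796900
step 7 [3.5y] zero: DF = P = 3907/5000 ≈ 0.781400

1 1/2 1921/2000
2 1 1149/1250
3 3/2 8789/10000
4 2 8559/10000
5 5/2 1639/2000
6 3 7969/10000
7 7/2 3907/5000
s(1y) = (1/(1149/1250) − 1)/(1) = 101/1149 ≈ 8.7903%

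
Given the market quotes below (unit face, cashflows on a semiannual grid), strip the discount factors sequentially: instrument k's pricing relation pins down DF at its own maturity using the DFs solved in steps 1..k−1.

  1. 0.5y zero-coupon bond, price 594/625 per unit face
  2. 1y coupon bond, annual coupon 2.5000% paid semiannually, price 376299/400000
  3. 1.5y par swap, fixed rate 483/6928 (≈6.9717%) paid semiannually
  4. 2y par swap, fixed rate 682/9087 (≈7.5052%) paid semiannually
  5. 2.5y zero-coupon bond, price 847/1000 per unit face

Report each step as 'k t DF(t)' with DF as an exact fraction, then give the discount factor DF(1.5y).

step 1 [0.5y] zero: DF = P = 594/625 ≈ 0.950400
step 2 [1y] bond c/2=1/80: DF=(376299/400000 − 1/80·(0.950400))/(1+1/80) = 4587/5000 ≈ 0.917400
step 3 [1.5y] swap r/2=483/13856: DF=(1 − 483/13856·(0.950400+0.917400))/(1+483/13856) = 4517/5000 ≈ 0.903400
step 4 [2y] swap r/2=341/9087: DF=(1 − 341/9087·(0.950400+0.917400+0.903400))/(1+341/9087) = 2159/2500 ≈ 0.863600
step 5 [2.5y] zero: DF = P = 847/1000 ≈ 0.847000

1 1/2 594/625
2 1 4587/5000
3 3/2 4517/5000
4 2 2159/2500
5 5/2 847/1000
DF(1.5y) = 4517/5000 ≈ 0.903400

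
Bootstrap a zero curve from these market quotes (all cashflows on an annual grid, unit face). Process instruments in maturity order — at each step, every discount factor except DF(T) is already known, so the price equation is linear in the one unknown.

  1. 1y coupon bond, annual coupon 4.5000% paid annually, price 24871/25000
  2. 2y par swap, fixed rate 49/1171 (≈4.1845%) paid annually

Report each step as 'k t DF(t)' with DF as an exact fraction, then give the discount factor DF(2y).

1 1 119/125
2 2 576/625
DF(2y) = 576/625 ≈ 0.921600

step 1 [1y] bond c/1=9/200: DF=(24871/25000 − 9/200·(0))/(1+9/200) = 119/125 ≈ 0.952000
step 2 [2y] swap r/1=49/1171: DF=(1 − 49/1171·(0.952000))/(1+49/1171) = 576/625 ≈ 0.921600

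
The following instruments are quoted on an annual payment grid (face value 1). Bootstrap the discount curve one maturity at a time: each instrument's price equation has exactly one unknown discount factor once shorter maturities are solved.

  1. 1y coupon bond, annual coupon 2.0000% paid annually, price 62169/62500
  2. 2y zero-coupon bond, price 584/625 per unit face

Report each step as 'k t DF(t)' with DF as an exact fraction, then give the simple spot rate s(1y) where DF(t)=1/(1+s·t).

1 1 1219/1250
2 2 584/625
s(1y) = (1/(1219/1250) − 1)/(1) = 31/1219 ≈ 2.5431%

step 1 [1y] bond c/1=1/50: DF=(62169/62500 − 1/50·(0))/(1+1/50) = 1219/1250 ≈ 0.975200
step 2 [2y] zero: DF = P = 584/625 ≈ 0.934400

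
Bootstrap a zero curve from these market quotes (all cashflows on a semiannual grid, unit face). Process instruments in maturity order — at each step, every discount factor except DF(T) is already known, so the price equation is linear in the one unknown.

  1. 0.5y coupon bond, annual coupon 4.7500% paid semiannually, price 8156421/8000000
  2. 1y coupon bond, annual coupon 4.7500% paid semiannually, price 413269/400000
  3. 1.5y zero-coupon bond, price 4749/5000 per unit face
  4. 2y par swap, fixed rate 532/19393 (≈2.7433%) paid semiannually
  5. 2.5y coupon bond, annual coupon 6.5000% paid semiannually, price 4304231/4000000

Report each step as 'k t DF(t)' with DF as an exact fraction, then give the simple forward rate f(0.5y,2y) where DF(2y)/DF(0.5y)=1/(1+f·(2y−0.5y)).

1 1/2 9959/10000
2 1 9861/10000
3 3/2 4749/5000
4 2 2367/2500
5 5/2 9201/10000
f(0.5y,2y) = ((9959/10000)/(2367/2500) − 1)/(3/2) = 491/14202 ≈ 3.4573%

step 1 [0.5y] bond c/2=19/800: DF=(8156421/8000000 − 19/800·(0))/(1+19/800) = 9959/10000 ≈ 0.995900
step 2 [1y] bond c/2=19/800: DF=(413269/400000 − 19/800·(0.995900))/(1+19/800) = 9861/10000 ≈ 0.986100
step 3 [1.5y] zero: DF = P = 4749/5000 ≈ 0.949800
step 4 [2y] swap r/2=266/19393: DF=(1 − 266/19393·(0.995900+0.986100+0.949800))/(1+266/19393) = 2367/2500 ≈ 0.946800
step 5 [2.5y] bond c/2=13/400: DF=(4304231/4000000 − 13/400·(0.995900+0.986100+0.949800+0.946800))/(1+13/400) = 9201/10000 ≈ 0.920100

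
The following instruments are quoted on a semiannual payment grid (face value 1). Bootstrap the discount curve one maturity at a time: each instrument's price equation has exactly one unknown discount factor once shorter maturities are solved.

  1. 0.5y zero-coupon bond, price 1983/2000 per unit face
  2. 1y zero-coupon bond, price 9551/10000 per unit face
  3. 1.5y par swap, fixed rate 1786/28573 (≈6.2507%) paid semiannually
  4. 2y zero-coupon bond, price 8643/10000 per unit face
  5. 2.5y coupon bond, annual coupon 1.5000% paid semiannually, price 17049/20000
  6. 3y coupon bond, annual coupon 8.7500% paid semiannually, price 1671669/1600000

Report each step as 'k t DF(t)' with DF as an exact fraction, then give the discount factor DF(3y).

1 1/2 1983/2000
2 1 9551/10000
3 3/2 9107/10000
4 2 8643/10000
5 5/2 1023/1250
6 3 8107/10000
DF(3y) = 8107/10000 ≈ 0.810700

step 1 [0.5y] zero: DF = P = 1983/2000 ≈ 0.991500
step 2 [1y] zero: DF = P = 9551/10000 ≈ 0.955100
step 3 [1.5y] swap r/2=893/28573: DF=(1 − 893/28573·(0.991500+0.955100))/(1+893/28573) = 9107/10000 ≈ 0.910700
step 4 [2y] zero: DF = P = 8643/10000 ≈ 0.864300
step 5 [2.5y] bond c/2=3/400: DF=(17049/20000 − 3/400·(0.991500+0.955100+0.910700+0.864300))/(1+3/400) = 1023/1250 ≈ 0.818400
step 6 [3y] bond c/2=7/160: DF=(1671669/1600000 − 7/160·(0.991500+0.955100+0.910700+0.864300+0.818400))/(1+7/160) = 8107/10000 ≈ 0.810700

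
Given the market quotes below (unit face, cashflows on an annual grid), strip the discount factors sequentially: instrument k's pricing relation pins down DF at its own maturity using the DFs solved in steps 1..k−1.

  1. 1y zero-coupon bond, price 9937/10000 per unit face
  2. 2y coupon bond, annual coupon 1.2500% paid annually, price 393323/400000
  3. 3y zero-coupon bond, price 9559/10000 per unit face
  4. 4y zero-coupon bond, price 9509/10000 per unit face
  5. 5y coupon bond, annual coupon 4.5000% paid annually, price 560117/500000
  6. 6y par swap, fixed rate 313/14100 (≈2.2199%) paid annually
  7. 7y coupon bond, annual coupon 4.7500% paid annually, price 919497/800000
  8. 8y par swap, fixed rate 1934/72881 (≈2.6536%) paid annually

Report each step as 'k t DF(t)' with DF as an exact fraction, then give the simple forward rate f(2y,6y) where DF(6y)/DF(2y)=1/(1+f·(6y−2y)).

1 1 9937/10000
2 2 9589/10000
3 3 9559/10000
4 4 9509/10000
5 5 4529/5000
6 6 2187/2500
7 7 1683/2000
8 8 4033/5000
f(2y,6y) = ((9589/10000)/(2187/2500) − 1)/(4) = 841/34992 ≈ 2.4034%

step 1 [1y] zero: DF = P = 9937/10000 ≈ 0.993700
step 2 [2y] bond c/1=1/80: DF=(393323/400000 − 1/80·(0.993700))/(1+1/80) = 9589/10000 ≈ 0.958900
step 3 [3y] zero: DF = P = 9559/10000 ≈ 0.955900
step 4 [4y] zero: DF = P = 9509/10000 ≈ 0.950900
step 5 [5y] bond c/1=9/200: DF=(560117/500000 − 9/200·(0.993700+0.958900+0.955900+0.950900))/(1+9/200) = 4529/5000 ≈ 0.905800
step 6 [6y] swap r/1=313/14100: DF=(1 − 313/14100·(0.993700+0.958900+0.955900+0.950900+0.905800))/(1+313/14100) = 2187/2500 ≈ 0.874800
step 7 [7y] bond c/1=19/400: DF=(919497/800000 − 19/400·(0.993700+0.958900+0.955900+0.950900+0.905800+0.874800))/(1+19/400) = 1683/2000 ≈ 0.841500
step 8 [8y] swap r/1=1934/72881: DF=(1 − 1934/72881·(0.993700+0.958900+0.955900+0.950900+0.905800+0.874800+0.841500))/(1+1934/72881) = 4033/5000 ≈ 0.806600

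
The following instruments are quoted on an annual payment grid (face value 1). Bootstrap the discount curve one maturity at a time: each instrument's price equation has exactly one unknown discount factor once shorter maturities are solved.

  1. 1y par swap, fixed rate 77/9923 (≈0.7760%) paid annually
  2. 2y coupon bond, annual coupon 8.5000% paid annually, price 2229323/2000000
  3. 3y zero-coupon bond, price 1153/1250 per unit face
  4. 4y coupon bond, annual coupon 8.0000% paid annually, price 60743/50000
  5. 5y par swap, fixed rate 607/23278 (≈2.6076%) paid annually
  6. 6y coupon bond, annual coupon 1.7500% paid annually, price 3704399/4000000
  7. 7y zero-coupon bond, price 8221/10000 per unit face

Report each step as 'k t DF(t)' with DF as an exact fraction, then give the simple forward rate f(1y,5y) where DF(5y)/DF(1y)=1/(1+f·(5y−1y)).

step 1 [1y] swap r/1=77/9923: DF=(1 − 77/9923·(0))/(1+77/9923) = 9923/10000 ≈ 0.992300
step 2 [2y] bond c/1=17/200: DF=(2229323/2000000 − 17/200·(0.992300))/(1+17/200) = 1187/1250 ≈ 0.949600
step 3 [3y] zero: DF = P = 1153/1250 ≈ 0.922400
step 4 [4y] bond c/1=2/25: DF=(60743/50000 − 2/25·(0.992300+0.949600+0.922400))/(1+2/25) = 9127/10000 ≈ 0.912700
step 5 [5y] swap r/1=607/23278: DF=(1 − 607/23278·(0.992300+0.949600+0.922400+0.912700))/(1+607/23278) = 4393/5000 ≈ 0.878600
step 6 [6y] bond c/1=7/400: DF=(3704399/4000000 − 7/400·(0.992300+0.949600+0.922400+0.912700+0.878600))/(1+7/400) = 8301/10000 ≈ 0.830100
step 7 [7y] zero: DF = P = 8221/10000 ≈ 0.822100

1 1 9923/10000
2 2 1187/1250
3 3 1153/1250
4 4 9127/10000
5 5 4393/5000
6 6 8301/10000
7 7 8221/10000
f(1y,5y) = ((9923/10000)/(4393/5000) − 1)/(4) = 1137/35144 ≈ 3.2353%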